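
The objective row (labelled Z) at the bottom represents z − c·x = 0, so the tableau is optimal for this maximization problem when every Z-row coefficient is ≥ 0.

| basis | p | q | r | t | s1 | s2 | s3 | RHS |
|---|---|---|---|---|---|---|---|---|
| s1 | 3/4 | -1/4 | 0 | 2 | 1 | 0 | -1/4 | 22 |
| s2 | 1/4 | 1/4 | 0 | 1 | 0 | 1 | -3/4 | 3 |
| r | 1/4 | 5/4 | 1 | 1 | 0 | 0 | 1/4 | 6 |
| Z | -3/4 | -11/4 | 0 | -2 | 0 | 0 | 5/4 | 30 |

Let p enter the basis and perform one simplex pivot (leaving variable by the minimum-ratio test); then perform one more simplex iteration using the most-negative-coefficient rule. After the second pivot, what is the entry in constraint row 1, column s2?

-4

Ratio test on column p — row 1: 22/(3/4) = 88/3; row 2: 3/(1/4) = 12; row 3: 6/(1/4) = 24. Minimum is 12 at row 2 (s2 leaves); pivot element 1/4.
Divide row 2 by 1/4; eliminate column p from the other rows.
Second iteration: most negative Z-row entry is -2 in column q, so q enters.
Ratio test on column q — row 1: entry -1 ≤ 0; row 2: 12/1 = 12; row 3: 3/1 = 3. Minimum is 3 at row 3 (r leaves); pivot element 1.
Divide row 3 by 1; eliminate column q from the other rows.
After both pivots, the entry at constraint row 1, column s2 is -4.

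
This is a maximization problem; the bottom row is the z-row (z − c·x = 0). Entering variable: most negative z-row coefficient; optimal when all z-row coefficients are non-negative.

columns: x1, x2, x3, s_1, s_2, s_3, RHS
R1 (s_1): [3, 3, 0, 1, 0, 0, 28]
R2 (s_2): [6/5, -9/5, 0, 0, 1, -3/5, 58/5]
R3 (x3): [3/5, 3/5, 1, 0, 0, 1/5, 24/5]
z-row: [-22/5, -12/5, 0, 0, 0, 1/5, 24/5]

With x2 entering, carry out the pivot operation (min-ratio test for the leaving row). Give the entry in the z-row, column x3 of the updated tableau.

Ratio test on column x2 — row 1: 28/3 = 28/3; row 2: entry -9/5 ≤ 0; row 3: (24/5)/(3/5) = 8. Minimum is 8 at row 3 (x3 leaves); pivot element 3/5.
Divide row 3 by 3/5; eliminate column x2 from the other rows.
z-row update in column x3: 0 − (-12/5)·(5/3) = 4.

4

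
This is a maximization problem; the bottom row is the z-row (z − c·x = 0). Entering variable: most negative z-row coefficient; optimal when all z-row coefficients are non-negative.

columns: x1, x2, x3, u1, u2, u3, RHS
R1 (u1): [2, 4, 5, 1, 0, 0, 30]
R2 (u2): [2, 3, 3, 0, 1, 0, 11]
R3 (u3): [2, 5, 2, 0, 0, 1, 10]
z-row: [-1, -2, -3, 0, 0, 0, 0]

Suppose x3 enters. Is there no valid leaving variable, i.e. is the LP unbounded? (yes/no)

no

Column x3 has positive entries in row(s) 1, 2, 3, so the ratio test bounds it — not unbounded.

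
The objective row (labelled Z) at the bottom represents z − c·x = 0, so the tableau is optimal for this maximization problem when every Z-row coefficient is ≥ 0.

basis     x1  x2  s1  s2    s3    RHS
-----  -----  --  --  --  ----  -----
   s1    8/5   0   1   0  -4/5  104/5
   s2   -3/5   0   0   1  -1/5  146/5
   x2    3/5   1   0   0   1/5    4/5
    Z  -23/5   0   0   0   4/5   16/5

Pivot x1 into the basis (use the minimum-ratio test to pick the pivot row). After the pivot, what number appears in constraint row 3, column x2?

5/3

Ratio test on column x1 — row 1: (104/5)/(8/5) = 13; row 2: entry -3/5 ≤ 0; row 3: (4/5)/(3/5) = 4/3. Minimum is 4/3 at row 3 (x2 leaves); pivot element 3/5.
Divide row 3 by 3/5; eliminate column x1 from the other rows.
In the new row 3, the x2 entry is the old entry divided by the pivot: 1/(3/5) = 5/3.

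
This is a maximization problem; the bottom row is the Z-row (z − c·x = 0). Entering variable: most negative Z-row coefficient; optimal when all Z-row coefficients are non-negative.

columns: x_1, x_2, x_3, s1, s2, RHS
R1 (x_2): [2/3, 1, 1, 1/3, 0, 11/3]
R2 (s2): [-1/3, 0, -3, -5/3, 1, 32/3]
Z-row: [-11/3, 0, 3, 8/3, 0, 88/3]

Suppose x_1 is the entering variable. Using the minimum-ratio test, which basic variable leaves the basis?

x_2

Column x_1 entries and ratios — x_2: (11/3)/(2/3) = 11/2; s2: -1/3 ≤ 0, skip.
Smallest ratio is 11/2 in the row of x_2, so x_2 leaves.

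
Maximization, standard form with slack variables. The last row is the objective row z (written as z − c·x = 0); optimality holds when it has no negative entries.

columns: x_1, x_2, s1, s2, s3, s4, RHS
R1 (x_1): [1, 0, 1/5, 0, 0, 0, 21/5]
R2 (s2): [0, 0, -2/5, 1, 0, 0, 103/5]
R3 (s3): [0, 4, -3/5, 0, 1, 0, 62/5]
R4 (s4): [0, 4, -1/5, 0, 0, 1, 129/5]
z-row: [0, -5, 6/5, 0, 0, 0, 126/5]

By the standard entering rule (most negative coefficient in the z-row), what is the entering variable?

Negative z-row entries: x_2: -5.
The most negative is -5 in column x_2, so x_2 enters.

x_2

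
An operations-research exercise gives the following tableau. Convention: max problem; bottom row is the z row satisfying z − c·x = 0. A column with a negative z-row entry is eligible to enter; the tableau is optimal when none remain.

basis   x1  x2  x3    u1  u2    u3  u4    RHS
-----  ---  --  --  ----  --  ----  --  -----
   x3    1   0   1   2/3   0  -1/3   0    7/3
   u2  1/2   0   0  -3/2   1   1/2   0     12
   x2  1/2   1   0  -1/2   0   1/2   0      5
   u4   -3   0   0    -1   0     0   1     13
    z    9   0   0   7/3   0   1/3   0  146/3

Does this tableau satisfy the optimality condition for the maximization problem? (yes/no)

Every z-row coefficient is ≥ 0, so the tableau is optimal.

yes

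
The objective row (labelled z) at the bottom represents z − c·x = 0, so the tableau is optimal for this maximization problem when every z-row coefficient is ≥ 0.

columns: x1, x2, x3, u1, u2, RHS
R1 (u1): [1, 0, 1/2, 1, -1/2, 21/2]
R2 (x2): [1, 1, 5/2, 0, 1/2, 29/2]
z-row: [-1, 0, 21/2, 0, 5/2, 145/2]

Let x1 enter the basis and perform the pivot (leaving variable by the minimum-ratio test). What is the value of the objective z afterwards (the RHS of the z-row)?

83

Ratio test on column x1 — row 1: (21/2)/1 = 21/2; row 2: (29/2)/1 = 29/2. Minimum is 21/2 at row 1 (u1 leaves); pivot element 1.
Pivot on row 1; the z-row RHS becomes 145/2 − (-1)·(21/2) = 83.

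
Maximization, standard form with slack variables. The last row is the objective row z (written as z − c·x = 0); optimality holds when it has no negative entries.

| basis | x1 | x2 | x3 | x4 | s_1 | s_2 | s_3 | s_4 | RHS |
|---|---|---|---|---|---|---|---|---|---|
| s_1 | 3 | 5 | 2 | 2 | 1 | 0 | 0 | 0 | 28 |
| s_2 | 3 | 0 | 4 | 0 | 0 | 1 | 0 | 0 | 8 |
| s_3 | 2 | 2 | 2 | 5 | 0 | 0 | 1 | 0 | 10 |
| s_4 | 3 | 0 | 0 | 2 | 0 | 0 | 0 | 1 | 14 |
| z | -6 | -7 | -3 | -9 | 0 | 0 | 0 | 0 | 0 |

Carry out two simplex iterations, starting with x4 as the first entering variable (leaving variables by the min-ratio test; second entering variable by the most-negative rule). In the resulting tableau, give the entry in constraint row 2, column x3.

4

Ratio test on column x4 — row 1: 28/2 = 14; row 2: entry 0 ≤ 0; row 3: 10/5 = 2; row 4: 14/2 = 7. Minimum is 2 at row 3 (s_3 leaves); pivot element 5.
Divide row 3 by 5; eliminate column x4 from the other rows.
Second iteration: most negative z-row entry is -17/5 in column x2, so x2 enters.
Ratio test on column x2 — row 1: 24/(21/5) = 40/7; row 2: entry 0 ≤ 0; row 3: 2/(2/5) = 5; row 4: entry -4/5 ≤ 0. Minimum is 5 at row 3 (x4 leaves); pivot element 2/5.
Divide row 3 by 2/5; eliminate column x2 from the other rows.
After both pivots, the entry at constraint row 2, column x3 is 4.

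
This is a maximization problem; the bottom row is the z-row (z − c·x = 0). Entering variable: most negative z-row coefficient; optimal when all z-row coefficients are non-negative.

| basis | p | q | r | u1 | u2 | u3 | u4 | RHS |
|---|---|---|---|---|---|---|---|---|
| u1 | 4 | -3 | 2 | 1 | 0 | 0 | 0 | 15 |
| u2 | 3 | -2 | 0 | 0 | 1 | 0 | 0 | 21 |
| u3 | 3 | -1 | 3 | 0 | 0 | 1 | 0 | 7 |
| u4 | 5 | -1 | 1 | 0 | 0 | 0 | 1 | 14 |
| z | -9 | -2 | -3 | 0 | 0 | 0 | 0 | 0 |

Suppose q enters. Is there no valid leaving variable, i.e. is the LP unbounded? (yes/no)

Every constraint-row entry in column q is ≤ 0, so increasing q is unbounded.

yes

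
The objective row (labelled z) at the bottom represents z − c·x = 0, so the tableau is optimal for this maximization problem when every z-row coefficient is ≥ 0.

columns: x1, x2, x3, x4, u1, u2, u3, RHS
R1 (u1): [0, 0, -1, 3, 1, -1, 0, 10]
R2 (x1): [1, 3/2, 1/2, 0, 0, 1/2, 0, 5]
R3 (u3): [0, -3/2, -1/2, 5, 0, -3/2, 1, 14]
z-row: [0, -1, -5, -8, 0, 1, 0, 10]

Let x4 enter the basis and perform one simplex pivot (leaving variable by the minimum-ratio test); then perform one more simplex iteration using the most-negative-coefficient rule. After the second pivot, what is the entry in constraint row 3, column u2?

-1/5

Ratio test on column x4 — row 1: 10/3 = 10/3; row 2: entry 0 ≤ 0; row 3: 14/5 = 14/5. Minimum is 14/5 at row 3 (u3 leaves); pivot element 5.
Divide row 3 by 5; eliminate column x4 from the other rows.
Second iteration: most negative z-row entry is -29/5 in column x3, so x3 enters.
Ratio test on column x3 — row 1: entry -7/10 ≤ 0; row 2: 5/(1/2) = 10; row 3: entry -1/10 ≤ 0. Minimum is 10 at row 2 (x1 leaves); pivot element 1/2.
Divide row 2 by 1/2; eliminate column x3 from the other rows.
After both pivots, the entry at constraint row 3, column u2 is -1/5.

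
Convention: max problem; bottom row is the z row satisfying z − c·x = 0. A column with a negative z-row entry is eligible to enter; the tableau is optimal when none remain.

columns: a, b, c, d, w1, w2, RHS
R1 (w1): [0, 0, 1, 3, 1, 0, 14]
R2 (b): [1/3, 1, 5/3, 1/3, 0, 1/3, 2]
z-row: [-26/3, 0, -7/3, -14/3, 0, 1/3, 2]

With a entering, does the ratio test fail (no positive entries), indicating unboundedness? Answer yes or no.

no

Column a has positive entries in row(s) 2, so the ratio test bounds it — not unbounded.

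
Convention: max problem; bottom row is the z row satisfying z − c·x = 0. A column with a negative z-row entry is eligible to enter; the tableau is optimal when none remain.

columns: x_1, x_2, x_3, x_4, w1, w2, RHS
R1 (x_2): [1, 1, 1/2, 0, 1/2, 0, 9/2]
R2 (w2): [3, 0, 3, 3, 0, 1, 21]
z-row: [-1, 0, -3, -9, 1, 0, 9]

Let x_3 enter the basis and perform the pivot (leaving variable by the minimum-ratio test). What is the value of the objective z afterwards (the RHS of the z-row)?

30

Ratio test on column x_3 — row 1: (9/2)/(1/2) = 9; row 2: 21/3 = 7. Minimum is 7 at row 2 (w2 leaves); pivot element 3.
Pivot on row 2; the z-row RHS becomes 9 − (-3)·7 = 30.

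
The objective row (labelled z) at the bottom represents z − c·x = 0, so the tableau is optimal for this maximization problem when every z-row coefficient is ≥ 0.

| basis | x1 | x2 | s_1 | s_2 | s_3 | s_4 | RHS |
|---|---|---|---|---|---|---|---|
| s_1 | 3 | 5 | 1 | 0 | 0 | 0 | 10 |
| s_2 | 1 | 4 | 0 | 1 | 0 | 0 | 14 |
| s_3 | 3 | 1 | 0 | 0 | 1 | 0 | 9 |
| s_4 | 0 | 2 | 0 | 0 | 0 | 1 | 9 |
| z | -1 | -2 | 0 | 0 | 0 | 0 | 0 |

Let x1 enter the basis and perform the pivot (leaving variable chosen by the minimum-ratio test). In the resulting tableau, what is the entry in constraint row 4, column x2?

Ratio test on column x1 — row 1: 10/3 = 10/3; row 2: 14/1 = 14; row 3: 9/3 = 3; row 4: entry 0 ≤ 0. Minimum is 3 at row 3 (s_3 leaves); pivot element 3.
Divide row 3 by 3; eliminate column x1 from the other rows.
Row 4 update in column x2: 2 − 0·(1/3) = 2.

2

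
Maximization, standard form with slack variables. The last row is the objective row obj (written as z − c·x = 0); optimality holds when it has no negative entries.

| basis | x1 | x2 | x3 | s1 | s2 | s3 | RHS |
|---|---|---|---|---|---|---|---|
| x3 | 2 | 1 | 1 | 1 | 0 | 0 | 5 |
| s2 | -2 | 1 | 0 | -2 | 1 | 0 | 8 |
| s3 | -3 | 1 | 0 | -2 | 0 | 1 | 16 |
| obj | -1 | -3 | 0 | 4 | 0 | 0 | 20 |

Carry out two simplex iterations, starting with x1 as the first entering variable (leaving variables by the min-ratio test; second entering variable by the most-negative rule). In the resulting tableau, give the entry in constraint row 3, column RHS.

Ratio test on column x1 — row 1: 5/2 = 5/2; row 2: entry -2 ≤ 0; row 3: entry -3 ≤ 0. Minimum is 5/2 at row 1 (x3 leaves); pivot element 2.
Divide row 1 by 2; eliminate column x1 from the other rows.
Second iteration: most negative obj-row entry is -5/2 in column x2, so x2 enters.
Ratio test on column x2 — row 1: (5/2)/(1/2) = 5; row 2: 13/2 = 13/2; row 3: (47/2)/(5/2) = 47/5. Minimum is 5 at row 1 (x1 leaves); pivot element 1/2.
Divide row 1 by 1/2; eliminate column x2 from the other rows.
After both pivots, the entry at constraint row 3, column RHS is 11.

11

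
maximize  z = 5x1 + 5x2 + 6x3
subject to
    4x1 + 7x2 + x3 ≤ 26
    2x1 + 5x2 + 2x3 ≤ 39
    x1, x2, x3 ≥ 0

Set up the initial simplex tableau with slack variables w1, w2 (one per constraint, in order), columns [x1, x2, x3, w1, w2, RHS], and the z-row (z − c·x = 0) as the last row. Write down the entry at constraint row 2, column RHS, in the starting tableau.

The RHS of constraint 2 is b_2 = 39.

39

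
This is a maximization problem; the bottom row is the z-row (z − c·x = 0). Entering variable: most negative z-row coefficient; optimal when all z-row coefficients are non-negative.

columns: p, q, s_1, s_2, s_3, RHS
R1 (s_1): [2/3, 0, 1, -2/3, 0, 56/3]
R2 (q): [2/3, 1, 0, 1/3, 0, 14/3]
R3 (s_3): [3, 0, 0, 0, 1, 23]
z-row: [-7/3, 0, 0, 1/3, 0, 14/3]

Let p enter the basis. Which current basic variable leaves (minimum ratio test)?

Column p entries and ratios — s_1: (56/3)/(2/3) = 28; q: (14/3)/(2/3) = 7; s_3: 23/3 = 23/3.
Smallest ratio is 7 in the row of q, so q leaves.

q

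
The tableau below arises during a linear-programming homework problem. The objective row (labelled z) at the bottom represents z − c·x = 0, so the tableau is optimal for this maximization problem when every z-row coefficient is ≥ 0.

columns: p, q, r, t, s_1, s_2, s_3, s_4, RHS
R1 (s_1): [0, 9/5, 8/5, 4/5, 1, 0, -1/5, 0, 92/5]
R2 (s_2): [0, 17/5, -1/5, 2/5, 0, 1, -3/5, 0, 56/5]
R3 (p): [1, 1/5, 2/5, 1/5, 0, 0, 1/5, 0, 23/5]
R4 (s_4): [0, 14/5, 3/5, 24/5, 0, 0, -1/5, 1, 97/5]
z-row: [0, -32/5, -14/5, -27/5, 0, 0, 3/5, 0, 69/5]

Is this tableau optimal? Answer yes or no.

The z-row has a negative entry -32/5 in column q, so it is not optimal.

no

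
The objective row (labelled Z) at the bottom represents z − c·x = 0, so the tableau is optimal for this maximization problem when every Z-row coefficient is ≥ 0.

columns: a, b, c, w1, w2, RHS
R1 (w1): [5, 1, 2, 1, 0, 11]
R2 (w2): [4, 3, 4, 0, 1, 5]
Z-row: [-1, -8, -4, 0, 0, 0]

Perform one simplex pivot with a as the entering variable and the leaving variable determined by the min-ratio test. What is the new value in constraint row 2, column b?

3/4

Ratio test on column a — row 1: 11/5 = 11/5; row 2: 5/4 = 5/4. Minimum is 5/4 at row 2 (w2 leaves); pivot element 4.
Divide row 2 by 4; eliminate column a from the other rows.
In the new row 2, the b entry is the old entry divided by the pivot: 3/4 = 3/4.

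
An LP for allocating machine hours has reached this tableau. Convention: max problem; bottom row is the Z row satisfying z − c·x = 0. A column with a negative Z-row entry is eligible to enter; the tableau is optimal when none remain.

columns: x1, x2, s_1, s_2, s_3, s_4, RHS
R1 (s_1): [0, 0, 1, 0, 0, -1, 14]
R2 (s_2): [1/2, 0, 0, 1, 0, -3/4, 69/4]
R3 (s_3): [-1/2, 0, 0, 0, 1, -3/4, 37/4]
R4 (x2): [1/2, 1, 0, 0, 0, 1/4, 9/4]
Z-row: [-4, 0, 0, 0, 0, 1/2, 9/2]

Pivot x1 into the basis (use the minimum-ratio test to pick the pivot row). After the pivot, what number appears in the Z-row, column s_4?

Ratio test on column x1 — row 1: entry 0 ≤ 0; row 2: (69/4)/(1/2) = 69/2; row 3: entry -1/2 ≤ 0; row 4: (9/4)/(1/2) = 9/2. Minimum is 9/2 at row 4 (x2 leaves); pivot element 1/2.
Divide row 4 by 1/2; eliminate column x1 from the other rows.
Z-row update in column s_4: 1/2 − (-4)·(1/2) = 5/2.

5/2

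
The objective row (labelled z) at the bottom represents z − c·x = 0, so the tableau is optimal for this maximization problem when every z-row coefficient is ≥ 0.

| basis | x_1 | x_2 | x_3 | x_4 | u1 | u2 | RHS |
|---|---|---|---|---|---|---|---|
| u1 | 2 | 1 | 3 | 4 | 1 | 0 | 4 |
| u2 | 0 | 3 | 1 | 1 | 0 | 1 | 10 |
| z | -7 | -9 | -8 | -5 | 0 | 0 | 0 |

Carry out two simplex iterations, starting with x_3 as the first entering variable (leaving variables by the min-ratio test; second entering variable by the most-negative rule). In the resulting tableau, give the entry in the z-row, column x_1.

Ratio test on column x_3 — row 1: 4/3 = 4/3; row 2: 10/1 = 10. Minimum is 4/3 at row 1 (u1 leaves); pivot element 3.
Divide row 1 by 3; eliminate column x_3 from the other rows.
Second iteration: most negative z-row entry is -19/3 in column x_2, so x_2 enters.
Ratio test on column x_2 — row 1: (4/3)/(1/3) = 4; row 2: (26/3)/(8/3) = 13/4. Minimum is 13/4 at row 2 (u2 leaves); pivot element 8/3.
Divide row 2 by 8/3; eliminate column x_2 from the other rows.
After both pivots, the entry at the z-row, column x_1 is -13/4.

-13/4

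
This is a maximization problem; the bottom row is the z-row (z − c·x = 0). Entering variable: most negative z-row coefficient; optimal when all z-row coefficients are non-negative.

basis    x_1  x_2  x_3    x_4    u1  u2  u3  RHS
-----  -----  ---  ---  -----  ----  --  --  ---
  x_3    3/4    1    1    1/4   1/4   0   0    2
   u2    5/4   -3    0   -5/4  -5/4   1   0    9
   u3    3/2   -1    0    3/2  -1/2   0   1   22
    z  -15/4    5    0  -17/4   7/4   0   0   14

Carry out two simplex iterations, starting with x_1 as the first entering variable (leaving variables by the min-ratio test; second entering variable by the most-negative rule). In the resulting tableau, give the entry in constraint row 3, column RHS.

10

Ratio test on column x_1 — row 1: 2/(3/4) = 8/3; row 2: 9/(5/4) = 36/5; row 3: 22/(3/2) = 44/3. Minimum is 8/3 at row 1 (x_3 leaves); pivot element 3/4.
Divide row 1 by 3/4; eliminate column x_1 from the other rows.
Second iteration: most negative z-row entry is -3 in column x_4, so x_4 enters.
Ratio test on column x_4 — row 1: (8/3)/(1/3) = 8; row 2: entry -5/3 ≤ 0; row 3: 18/1 = 18. Minimum is 8 at row 1 (x_1 leaves); pivot element 1/3.
Divide row 1 by 1/3; eliminate column x_4 from the other rows.
After both pivots, the entry at constraint row 3, column RHS is 10.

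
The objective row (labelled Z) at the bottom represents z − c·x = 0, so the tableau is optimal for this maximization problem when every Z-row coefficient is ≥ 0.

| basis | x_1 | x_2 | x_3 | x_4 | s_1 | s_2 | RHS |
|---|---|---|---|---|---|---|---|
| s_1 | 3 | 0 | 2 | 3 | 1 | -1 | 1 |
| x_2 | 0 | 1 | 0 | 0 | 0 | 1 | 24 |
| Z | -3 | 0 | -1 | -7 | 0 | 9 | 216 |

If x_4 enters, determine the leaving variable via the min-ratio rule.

s_1

Column x_4 entries and ratios — s_1: 1/3 = 1/3; x_2: 0 ≤ 0, skip.
Smallest ratio is 1/3 in the row of s_1, so s_1 leaves.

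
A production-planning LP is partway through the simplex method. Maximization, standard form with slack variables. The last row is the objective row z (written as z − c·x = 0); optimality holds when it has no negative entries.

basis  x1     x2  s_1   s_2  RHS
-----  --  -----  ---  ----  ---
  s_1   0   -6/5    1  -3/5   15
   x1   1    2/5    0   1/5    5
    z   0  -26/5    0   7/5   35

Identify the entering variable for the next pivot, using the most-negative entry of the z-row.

x2

Negative z-row entries: x2: -26/5.
The most negative is -26/5 in column x2, so x2 enters.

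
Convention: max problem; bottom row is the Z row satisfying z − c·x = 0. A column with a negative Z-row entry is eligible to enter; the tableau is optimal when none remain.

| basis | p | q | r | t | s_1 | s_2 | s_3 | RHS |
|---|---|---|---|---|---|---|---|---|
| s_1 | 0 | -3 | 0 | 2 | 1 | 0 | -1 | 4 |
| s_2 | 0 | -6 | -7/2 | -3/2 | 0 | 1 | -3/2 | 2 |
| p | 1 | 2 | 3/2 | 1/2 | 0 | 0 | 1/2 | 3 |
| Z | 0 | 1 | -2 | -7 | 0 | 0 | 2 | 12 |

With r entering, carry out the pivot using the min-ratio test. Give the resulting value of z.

Ratio test on column r — row 1: entry 0 ≤ 0; row 2: entry -7/2 ≤ 0; row 3: 3/(3/2) = 2. Minimum is 2 at row 3 (p leaves); pivot element 3/2.
Pivot on row 3; the Z-row RHS becomes 12 − (-2)·2 = 16.

16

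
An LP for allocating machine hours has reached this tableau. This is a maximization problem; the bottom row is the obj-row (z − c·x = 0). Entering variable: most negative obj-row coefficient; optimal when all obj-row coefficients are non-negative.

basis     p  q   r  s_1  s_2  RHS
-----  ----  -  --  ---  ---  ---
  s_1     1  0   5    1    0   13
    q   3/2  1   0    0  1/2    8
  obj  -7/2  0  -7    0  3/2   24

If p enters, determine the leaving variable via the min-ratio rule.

q

Column p entries and ratios — s_1: 13/1 = 13; q: 8/(3/2) = 16/3.
Smallest ratio is 16/3 in the row of q, so q leaves.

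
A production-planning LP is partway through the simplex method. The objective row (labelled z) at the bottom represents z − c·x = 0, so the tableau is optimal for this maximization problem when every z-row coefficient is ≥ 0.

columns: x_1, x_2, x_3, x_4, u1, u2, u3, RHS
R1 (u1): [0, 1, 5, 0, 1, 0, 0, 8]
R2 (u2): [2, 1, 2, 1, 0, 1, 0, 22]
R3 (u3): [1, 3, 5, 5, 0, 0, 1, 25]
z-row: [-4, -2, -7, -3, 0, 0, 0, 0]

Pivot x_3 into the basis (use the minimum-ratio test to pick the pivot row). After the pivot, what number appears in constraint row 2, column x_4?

Ratio test on column x_3 — row 1: 8/5 = 8/5; row 2: 22/2 = 11; row 3: 25/5 = 5. Minimum is 8/5 at row 1 (u1 leaves); pivot element 5.
Divide row 1 by 5; eliminate column x_3 from the other rows.
Row 2 update in column x_4: 1 − 2·0 = 1.

1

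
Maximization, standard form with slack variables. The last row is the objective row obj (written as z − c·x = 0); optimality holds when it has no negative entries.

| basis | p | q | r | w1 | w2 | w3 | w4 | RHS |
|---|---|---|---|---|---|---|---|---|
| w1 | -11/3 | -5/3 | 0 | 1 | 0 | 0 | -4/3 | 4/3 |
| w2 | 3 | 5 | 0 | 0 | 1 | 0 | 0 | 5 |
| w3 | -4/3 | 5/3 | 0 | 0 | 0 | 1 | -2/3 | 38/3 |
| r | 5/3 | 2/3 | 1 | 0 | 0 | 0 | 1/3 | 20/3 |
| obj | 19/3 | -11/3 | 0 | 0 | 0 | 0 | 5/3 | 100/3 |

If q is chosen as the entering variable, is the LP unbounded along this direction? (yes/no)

Column q has positive entries in row(s) 2, 3, 4, so the ratio test bounds it — not unbounded.

no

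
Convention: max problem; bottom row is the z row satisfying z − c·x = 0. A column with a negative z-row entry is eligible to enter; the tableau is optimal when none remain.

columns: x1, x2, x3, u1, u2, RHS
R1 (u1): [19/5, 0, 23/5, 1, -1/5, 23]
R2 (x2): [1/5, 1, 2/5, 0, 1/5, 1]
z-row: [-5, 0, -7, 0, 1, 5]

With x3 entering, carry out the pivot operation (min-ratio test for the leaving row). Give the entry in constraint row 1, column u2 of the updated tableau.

Ratio test on column x3 — row 1: 23/(23/5) = 5; row 2: 1/(2/5) = 5/2. Minimum is 5/2 at row 2 (x2 leaves); pivot element 2/5.
Divide row 2 by 2/5; eliminate column x3 from the other rows.
Row 1 update in column u2: -1/5 − (23/5)·(1/2) = -5/2.

-5/2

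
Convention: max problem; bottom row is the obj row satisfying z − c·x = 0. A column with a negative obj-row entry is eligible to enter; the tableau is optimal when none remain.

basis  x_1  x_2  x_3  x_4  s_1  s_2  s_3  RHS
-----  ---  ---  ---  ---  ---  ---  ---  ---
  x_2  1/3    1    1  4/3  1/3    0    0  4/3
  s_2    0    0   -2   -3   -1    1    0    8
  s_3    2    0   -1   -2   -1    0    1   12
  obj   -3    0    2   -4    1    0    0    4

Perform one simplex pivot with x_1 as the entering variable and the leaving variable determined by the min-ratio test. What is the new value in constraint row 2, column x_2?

0

Ratio test on column x_1 — row 1: (4/3)/(1/3) = 4; row 2: entry 0 ≤ 0; row 3: 12/2 = 6. Minimum is 4 at row 1 (x_2 leaves); pivot element 1/3.
Divide row 1 by 1/3; eliminate column x_1 from the other rows.
Row 2 update in column x_2: 0 − 0·3 = 0.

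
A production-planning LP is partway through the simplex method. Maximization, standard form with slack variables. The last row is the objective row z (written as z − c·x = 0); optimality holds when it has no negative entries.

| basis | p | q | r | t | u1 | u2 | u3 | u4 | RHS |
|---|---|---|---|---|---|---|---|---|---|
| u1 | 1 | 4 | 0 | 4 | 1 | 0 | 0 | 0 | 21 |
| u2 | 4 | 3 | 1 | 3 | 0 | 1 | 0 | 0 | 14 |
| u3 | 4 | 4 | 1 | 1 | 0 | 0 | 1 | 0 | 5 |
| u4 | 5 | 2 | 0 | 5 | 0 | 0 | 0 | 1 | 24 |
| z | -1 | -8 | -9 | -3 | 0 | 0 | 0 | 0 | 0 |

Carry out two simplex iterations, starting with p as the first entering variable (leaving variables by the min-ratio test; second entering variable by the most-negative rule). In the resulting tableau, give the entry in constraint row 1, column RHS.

21

Ratio test on column p — row 1: 21/1 = 21; row 2: 14/4 = 7/2; row 3: 5/4 = 5/4; row 4: 24/5 = 24/5. Minimum is 5/4 at row 3 (u3 leaves); pivot element 4.
Divide row 3 by 4; eliminate column p from the other rows.
Second iteration: most negative z-row entry is -35/4 in column r, so r enters.
Ratio test on column r — row 1: entry -1/4 ≤ 0; row 2: entry 0 ≤ 0; row 3: (5/4)/(1/4) = 5; row 4: entry -5/4 ≤ 0. Minimum is 5 at row 3 (p leaves); pivot element 1/4.
Divide row 3 by 1/4; eliminate column r from the other rows.
After both pivots, the entry at constraint row 1, column RHS is 21.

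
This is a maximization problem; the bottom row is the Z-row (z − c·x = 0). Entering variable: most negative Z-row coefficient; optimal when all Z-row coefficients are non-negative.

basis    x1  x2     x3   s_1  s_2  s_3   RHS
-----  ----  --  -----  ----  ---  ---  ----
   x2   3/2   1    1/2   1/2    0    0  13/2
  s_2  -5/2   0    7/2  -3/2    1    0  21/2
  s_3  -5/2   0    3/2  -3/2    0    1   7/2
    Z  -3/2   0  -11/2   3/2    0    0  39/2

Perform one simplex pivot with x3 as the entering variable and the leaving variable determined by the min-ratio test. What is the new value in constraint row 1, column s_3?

-1/3

Ratio test on column x3 — row 1: (13/2)/(1/2) = 13; row 2: (21/2)/(7/2) = 3; row 3: (7/2)/(3/2) = 7/3. Minimum is 7/3 at row 3 (s_3 leaves); pivot element 3/2.
Divide row 3 by 3/2; eliminate column x3 from the other rows.
Row 1 update in column s_3: 0 − (1/2)·(2/3) = -1/3.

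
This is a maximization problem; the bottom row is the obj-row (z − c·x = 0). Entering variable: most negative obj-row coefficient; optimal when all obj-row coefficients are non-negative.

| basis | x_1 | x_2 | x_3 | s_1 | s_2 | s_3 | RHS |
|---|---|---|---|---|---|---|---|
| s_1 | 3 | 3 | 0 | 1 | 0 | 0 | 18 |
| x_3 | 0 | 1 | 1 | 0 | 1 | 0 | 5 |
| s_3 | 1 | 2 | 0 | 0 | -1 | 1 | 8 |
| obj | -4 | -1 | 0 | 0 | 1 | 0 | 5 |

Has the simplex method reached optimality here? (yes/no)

no

The obj-row has a negative entry -4 in column x_1, so it is not optimal.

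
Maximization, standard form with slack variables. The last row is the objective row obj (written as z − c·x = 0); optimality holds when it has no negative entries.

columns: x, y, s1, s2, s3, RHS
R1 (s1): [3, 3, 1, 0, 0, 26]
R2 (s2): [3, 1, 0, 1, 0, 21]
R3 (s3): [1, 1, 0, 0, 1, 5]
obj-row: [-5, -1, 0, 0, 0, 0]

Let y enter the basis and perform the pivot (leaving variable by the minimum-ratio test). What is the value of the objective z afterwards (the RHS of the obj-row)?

5

Ratio test on column y — row 1: 26/3 = 26/3; row 2: 21/1 = 21; row 3: 5/1 = 5. Minimum is 5 at row 3 (s3 leaves); pivot element 1.
Pivot on row 3; the obj-row RHS becomes 0 − (-1)·5 = 5.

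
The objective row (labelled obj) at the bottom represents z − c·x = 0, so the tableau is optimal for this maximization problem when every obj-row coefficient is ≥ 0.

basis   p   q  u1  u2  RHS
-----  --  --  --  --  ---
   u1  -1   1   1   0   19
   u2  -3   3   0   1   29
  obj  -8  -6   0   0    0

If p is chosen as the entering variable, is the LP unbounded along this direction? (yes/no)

yes

Every constraint-row entry in column p is ≤ 0, so increasing p is unbounded.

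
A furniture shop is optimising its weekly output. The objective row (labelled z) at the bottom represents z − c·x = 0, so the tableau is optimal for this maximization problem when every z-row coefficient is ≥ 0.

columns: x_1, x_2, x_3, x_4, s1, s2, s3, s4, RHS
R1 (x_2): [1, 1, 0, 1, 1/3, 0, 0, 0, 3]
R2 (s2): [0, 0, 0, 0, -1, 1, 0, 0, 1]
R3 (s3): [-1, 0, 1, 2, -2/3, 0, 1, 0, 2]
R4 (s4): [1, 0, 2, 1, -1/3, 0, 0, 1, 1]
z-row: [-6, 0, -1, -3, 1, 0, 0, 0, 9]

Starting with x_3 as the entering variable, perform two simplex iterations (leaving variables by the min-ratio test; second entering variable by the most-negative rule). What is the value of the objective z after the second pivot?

15

Ratio test on column x_3 — row 1: entry 0 ≤ 0; row 2: entry 0 ≤ 0; row 3: 2/1 = 2; row 4: 1/2 = 1/2. Minimum is 1/2 at row 4 (s4 leaves); pivot element 2.
Pivot on row 4; the z-row RHS becomes 9 − (-1)·(1/2) = 19/2.
Next entering variable (most negative z-row entry -11/2): x_1.
Ratio test on column x_1 — row 1: 3/1 = 3; row 2: entry 0 ≤ 0; row 3: entry -3/2 ≤ 0; row 4: (1/2)/(1/2) = 1. Minimum is 1 at row 4 (x_3 leaves); pivot element 1/2.
After the second pivot the z-row RHS is 19/2 − (-11/2)·1 = 15.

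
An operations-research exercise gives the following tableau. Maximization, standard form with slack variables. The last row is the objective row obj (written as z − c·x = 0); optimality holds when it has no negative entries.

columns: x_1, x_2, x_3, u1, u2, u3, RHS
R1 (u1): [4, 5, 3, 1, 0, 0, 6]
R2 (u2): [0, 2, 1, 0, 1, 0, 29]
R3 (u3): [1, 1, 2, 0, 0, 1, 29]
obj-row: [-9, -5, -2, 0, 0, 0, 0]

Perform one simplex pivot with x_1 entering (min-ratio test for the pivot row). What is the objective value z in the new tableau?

Ratio test on column x_1 — row 1: 6/4 = 3/2; row 2: entry 0 ≤ 0; row 3: 29/1 = 29. Minimum is 3/2 at row 1 (u1 leaves); pivot element 4.
Pivot on row 1; the obj-row RHS becomes 0 − (-9)·(3/2) = 27/2.

27/2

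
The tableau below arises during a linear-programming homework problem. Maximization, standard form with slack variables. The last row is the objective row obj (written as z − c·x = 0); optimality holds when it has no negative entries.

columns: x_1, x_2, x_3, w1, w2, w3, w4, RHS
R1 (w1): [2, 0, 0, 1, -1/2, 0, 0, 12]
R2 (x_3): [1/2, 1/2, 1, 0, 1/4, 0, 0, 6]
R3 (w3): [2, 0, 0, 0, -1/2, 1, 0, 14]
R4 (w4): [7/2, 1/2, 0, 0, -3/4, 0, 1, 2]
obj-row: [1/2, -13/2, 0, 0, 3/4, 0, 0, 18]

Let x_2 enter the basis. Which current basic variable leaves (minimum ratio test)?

w4

Column x_2 entries and ratios — w1: 0 ≤ 0, skip; x_3: 6/(1/2) = 12; w3: 0 ≤ 0, skip; w4: 2/(1/2) = 4.
Smallest ratio is 4 in the row of w4, so w4 leaves.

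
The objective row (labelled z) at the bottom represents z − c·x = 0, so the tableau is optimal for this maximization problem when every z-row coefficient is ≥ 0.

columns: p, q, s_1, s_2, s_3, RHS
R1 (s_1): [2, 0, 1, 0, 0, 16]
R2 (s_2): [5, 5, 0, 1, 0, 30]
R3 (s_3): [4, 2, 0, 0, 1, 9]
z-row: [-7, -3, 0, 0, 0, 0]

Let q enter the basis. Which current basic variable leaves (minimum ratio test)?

s_3

Column q entries and ratios — s_1: 0 ≤ 0, skip; s_2: 30/5 = 6; s_3: 9/2 = 9/2.
Smallest ratio is 9/2 in the row of s_3, so s_3 leaves.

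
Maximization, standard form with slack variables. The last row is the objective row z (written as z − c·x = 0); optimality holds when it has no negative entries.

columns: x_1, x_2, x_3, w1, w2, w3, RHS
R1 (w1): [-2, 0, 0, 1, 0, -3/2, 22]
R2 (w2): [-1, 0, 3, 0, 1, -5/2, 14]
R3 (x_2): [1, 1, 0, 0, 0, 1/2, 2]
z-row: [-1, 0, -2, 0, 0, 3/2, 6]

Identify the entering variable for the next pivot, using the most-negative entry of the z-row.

Negative z-row entries: x_1: -1, x_3: -2.
The most negative is -2 in column x_3, so x_3 enters.

x_3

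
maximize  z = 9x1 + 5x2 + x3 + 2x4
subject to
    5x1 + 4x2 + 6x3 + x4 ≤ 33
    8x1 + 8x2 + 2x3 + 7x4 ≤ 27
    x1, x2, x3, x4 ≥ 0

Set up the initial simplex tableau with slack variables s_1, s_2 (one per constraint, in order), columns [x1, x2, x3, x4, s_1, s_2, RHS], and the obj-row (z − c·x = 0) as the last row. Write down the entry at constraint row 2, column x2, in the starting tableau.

8

Constraint 2 has coefficient 8 on x2.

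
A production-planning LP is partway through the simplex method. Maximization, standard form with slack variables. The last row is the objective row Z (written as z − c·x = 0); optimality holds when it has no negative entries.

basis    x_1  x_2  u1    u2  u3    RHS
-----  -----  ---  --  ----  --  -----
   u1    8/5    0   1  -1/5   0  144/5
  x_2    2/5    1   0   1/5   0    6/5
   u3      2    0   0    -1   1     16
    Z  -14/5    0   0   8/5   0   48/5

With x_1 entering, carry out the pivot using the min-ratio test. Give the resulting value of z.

18

Ratio test on column x_1 — row 1: (144/5)/(8/5) = 18; row 2: (6/5)/(2/5) = 3; row 3: 16/2 = 8. Minimum is 3 at row 2 (x_2 leaves); pivot element 2/5.
Pivot on row 2; the Z-row RHS becomes 48/5 − (-14/5)·3 = 18.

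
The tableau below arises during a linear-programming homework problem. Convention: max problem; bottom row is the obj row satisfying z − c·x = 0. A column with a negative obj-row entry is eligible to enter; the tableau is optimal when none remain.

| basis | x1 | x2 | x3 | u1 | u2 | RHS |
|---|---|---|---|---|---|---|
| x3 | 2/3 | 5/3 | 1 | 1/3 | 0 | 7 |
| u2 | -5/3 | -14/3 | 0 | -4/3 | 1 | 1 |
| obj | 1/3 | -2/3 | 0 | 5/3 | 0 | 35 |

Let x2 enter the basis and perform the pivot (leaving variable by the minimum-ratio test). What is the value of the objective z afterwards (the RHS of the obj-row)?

Ratio test on column x2 — row 1: 7/(5/3) = 21/5; row 2: entry -14/3 ≤ 0. Minimum is 21/5 at row 1 (x3 leaves); pivot element 5/3.
Pivot on row 1; the obj-row RHS becomes 35 − (-2/3)·(21/5) = 189/5.

189/5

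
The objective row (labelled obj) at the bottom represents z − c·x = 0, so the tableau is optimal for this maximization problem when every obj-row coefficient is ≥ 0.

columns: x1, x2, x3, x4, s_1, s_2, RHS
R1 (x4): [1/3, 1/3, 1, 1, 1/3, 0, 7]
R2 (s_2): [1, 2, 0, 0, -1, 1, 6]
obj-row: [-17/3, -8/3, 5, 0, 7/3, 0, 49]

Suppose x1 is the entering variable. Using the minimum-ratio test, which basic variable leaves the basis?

Column x1 entries and ratios — x4: 7/(1/3) = 21; s_2: 6/1 = 6.
Smallest ratio is 6 in the row of s_2, so s_2 leaves.

s_2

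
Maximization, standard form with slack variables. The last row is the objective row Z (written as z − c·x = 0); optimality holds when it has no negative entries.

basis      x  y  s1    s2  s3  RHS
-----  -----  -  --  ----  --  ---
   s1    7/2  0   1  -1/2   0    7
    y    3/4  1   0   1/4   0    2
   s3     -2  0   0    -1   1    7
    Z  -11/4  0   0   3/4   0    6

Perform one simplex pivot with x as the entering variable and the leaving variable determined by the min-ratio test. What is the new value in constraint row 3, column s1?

Ratio test on column x — row 1: 7/(7/2) = 2; row 2: 2/(3/4) = 8/3; row 3: entry -2 ≤ 0. Minimum is 2 at row 1 (s1 leaves); pivot element 7/2.
Divide row 1 by 7/2; eliminate column x from the other rows.
Row 3 update in column s1: 0 − (-2)·(2/7) = 4/7.

4/7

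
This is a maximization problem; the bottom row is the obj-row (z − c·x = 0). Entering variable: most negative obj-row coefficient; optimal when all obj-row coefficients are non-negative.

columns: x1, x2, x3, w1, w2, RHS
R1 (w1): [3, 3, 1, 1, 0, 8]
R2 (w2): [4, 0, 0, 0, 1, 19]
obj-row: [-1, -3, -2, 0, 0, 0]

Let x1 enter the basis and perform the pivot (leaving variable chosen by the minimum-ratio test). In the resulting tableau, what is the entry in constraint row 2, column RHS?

Ratio test on column x1 — row 1: 8/3 = 8/3; row 2: 19/4 = 19/4. Minimum is 8/3 at row 1 (w1 leaves); pivot element 3.
Divide row 1 by 3; eliminate column x1 from the other rows.
Row 2 update in column RHS: 19 − 4·(8/3) = 25/3.

25/3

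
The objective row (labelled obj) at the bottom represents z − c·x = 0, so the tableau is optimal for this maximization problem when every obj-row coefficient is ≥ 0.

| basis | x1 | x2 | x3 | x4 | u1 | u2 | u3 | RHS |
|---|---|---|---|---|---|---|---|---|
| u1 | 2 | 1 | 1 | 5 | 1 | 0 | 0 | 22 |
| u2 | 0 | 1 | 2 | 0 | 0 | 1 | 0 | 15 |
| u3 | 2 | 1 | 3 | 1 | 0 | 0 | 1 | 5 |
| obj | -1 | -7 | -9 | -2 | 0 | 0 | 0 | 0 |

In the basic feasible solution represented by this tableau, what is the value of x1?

x1 is not in the basis, so in the current basic feasible solution x1 = 0.

0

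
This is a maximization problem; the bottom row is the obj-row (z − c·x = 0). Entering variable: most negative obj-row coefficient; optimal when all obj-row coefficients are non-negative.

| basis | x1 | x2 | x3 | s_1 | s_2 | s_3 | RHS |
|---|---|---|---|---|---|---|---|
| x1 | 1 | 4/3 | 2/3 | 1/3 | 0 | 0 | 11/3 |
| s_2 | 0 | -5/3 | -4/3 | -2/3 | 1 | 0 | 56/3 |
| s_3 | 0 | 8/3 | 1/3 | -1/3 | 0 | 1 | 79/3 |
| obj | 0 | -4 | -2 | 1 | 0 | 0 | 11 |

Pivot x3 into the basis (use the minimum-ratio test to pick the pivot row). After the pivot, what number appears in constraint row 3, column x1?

-1/2

Ratio test on column x3 — row 1: (11/3)/(2/3) = 11/2; row 2: entry -4/3 ≤ 0; row 3: (79/3)/(1/3) = 79. Minimum is 11/2 at row 1 (x1 leaves); pivot element 2/3.
Divide row 1 by 2/3; eliminate column x3 from the other rows.
Row 3 update in column x1: 0 − (1/3)·(3/2) = -1/2.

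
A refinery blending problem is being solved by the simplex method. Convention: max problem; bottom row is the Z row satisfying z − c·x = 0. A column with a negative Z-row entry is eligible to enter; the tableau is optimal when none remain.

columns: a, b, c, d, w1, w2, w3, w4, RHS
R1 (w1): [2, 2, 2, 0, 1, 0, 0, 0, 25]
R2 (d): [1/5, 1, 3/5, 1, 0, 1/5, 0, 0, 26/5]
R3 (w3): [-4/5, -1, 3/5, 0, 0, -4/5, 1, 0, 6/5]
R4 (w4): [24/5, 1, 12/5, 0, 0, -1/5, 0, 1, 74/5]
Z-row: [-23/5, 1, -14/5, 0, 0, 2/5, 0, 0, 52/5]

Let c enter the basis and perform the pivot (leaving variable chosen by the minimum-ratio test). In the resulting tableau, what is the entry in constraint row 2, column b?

Ratio test on column c — row 1: 25/2 = 25/2; row 2: (26/5)/(3/5) = 26/3; row 3: (6/5)/(3/5) = 2; row 4: (74/5)/(12/5) = 37/6. Minimum is 2 at row 3 (w3 leaves); pivot element 3/5.
Divide row 3 by 3/5; eliminate column c from the other rows.
Row 2 update in column b: 1 − (3/5)·(-5/3) = 2.

2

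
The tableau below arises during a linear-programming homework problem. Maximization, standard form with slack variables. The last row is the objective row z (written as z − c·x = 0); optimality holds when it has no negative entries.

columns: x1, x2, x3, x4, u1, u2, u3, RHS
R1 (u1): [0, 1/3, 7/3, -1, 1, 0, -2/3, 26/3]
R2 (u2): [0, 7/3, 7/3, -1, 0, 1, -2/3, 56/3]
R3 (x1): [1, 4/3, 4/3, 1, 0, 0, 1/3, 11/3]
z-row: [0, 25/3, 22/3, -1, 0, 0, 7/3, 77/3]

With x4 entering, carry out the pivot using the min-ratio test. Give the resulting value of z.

Ratio test on column x4 — row 1: entry -1 ≤ 0; row 2: entry -1 ≤ 0; row 3: (11/3)/1 = 11/3. Minimum is 11/3 at row 3 (x1 leaves); pivot element 1.
Pivot on row 3; the z-row RHS becomes 77/3 − (-1)·(11/3) = 88/3.

88/3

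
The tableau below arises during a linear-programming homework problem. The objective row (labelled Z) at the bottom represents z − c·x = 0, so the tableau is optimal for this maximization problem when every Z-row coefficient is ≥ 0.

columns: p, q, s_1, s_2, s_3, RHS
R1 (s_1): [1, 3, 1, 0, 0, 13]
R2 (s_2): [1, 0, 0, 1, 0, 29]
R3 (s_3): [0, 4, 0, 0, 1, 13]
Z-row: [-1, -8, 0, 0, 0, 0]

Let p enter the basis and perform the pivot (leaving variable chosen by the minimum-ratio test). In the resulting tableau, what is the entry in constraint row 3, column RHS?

13

Ratio test on column p — row 1: 13/1 = 13; row 2: 29/1 = 29; row 3: entry 0 ≤ 0. Minimum is 13 at row 1 (s_1 leaves); pivot element 1.
Divide row 1 by 1; eliminate column p from the other rows.
Row 3 update in column RHS: 13 − 0·13 = 13.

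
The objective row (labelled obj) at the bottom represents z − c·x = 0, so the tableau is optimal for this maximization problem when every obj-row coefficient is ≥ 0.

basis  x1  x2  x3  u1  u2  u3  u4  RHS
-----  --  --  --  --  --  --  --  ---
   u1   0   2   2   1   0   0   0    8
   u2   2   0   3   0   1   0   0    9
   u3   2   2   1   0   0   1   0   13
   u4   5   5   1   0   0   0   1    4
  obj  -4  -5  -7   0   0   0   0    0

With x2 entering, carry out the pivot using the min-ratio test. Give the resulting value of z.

Ratio test on column x2 — row 1: 8/2 = 4; row 2: entry 0 ≤ 0; row 3: 13/2 = 13/2; row 4: 4/5 = 4/5. Minimum is 4/5 at row 4 (u4 leaves); pivot element 5.
Pivot on row 4; the obj-row RHS becomes 0 − (-5)·(4/5) = 4.

4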